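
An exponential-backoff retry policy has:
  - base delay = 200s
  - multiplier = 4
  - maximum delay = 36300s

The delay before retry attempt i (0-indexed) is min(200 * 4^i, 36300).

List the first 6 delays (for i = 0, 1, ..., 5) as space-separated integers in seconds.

Computing each delay:
  i=0: min(200*4^0, 36300) = 200
  i=1: min(200*4^1, 36300) = 800
  i=2: min(200*4^2, 36300) = 3200
  i=3: min(200*4^3, 36300) = 12800
  i=4: min(200*4^4, 36300) = 36300
  i=5: min(200*4^5, 36300) = 36300

Answer: 200 800 3200 12800 36300 36300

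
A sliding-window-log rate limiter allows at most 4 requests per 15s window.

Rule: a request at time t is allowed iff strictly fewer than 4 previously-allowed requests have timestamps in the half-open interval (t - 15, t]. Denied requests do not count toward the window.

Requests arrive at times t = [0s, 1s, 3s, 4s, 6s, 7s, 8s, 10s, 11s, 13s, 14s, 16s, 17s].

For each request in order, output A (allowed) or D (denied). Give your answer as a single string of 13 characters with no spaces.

Answer: AAAADDDDDDDAA

Derivation:
Tracking allowed requests in the window:
  req#1 t=0s: ALLOW
  req#2 t=1s: ALLOW
  req#3 t=3s: ALLOW
  req#4 t=4s: ALLOW
  req#5 t=6s: DENY
  req#6 t=7s: DENY
  req#7 t=8s: DENY
  req#8 t=10s: DENY
  req#9 t=11s: DENY
  req#10 t=13s: DENY
  req#11 t=14s: DENY
  req#12 t=16s: ALLOW
  req#13 t=17s: ALLOW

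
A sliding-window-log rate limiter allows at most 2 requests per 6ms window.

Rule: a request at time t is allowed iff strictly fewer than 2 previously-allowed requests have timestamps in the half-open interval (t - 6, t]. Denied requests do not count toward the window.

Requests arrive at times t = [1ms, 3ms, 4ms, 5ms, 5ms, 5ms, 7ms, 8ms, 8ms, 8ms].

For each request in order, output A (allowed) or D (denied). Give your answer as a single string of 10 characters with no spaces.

Tracking allowed requests in the window:
  req#1 t=1ms: ALLOW
  req#2 t=3ms: ALLOW
  req#3 t=4ms: DENY
  req#4 t=5ms: DENY
  req#5 t=5ms: DENY
  req#6 t=5ms: DENY
  req#7 t=7ms: ALLOW
  req#8 t=8ms: DENY
  req#9 t=8ms: DENY
  req#10 t=8ms: DENY

Answer: AADDDDADDD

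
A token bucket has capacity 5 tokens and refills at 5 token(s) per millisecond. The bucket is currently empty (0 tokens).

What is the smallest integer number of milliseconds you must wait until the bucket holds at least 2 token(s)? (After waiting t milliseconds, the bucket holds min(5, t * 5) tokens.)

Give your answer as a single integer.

Need t * 5 >= 2, so t >= 2/5.
Smallest integer t = ceil(2/5) = 1.

Answer: 1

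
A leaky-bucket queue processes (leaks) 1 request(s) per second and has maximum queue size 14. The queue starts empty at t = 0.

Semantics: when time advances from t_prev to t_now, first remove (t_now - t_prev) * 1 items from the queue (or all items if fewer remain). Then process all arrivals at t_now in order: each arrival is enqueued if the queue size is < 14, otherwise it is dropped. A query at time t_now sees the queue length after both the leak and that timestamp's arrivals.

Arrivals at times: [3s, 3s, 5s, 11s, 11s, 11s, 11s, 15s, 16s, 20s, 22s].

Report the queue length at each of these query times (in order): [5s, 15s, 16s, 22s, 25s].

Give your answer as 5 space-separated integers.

Queue lengths at query times:
  query t=5s: backlog = 1
  query t=15s: backlog = 1
  query t=16s: backlog = 1
  query t=22s: backlog = 1
  query t=25s: backlog = 0

Answer: 1 1 1 1 0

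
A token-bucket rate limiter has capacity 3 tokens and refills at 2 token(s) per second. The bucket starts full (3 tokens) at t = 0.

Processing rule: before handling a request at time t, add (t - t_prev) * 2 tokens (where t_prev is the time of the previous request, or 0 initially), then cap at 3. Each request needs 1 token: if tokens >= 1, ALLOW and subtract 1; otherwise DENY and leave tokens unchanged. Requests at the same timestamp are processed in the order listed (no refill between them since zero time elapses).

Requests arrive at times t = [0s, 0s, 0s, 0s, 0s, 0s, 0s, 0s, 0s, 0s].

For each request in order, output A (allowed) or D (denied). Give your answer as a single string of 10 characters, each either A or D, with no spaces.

Simulating step by step:
  req#1 t=0s: ALLOW
  req#2 t=0s: ALLOW
  req#3 t=0s: ALLOW
  req#4 t=0s: DENY
  req#5 t=0s: DENY
  req#6 t=0s: DENY
  req#7 t=0s: DENY
  req#8 t=0s: DENY
  req#9 t=0s: DENY
  req#10 t=0s: DENY

Answer: AAADDDDDDD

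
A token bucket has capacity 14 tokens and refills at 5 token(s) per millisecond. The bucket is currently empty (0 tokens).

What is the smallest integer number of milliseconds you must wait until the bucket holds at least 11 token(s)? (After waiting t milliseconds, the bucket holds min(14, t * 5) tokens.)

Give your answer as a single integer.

Answer: 3

Derivation:
Need t * 5 >= 11, so t >= 11/5.
Smallest integer t = ceil(11/5) = 3.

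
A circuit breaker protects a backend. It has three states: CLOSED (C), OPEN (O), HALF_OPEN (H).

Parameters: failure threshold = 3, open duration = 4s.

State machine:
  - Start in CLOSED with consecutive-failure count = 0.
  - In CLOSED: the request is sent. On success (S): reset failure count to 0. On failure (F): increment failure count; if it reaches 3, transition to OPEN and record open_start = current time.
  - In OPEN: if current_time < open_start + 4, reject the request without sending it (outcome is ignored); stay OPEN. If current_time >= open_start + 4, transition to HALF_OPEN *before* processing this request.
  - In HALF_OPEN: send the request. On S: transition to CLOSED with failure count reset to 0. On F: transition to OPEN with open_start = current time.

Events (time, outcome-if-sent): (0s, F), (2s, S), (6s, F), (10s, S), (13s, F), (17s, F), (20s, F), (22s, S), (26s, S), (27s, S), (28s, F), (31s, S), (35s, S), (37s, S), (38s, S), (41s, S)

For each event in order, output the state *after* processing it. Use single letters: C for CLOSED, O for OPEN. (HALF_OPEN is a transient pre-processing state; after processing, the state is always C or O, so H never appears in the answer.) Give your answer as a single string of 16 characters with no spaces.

State after each event:
  event#1 t=0s outcome=F: state=CLOSED
  event#2 t=2s outcome=S: state=CLOSED
  event#3 t=6s outcome=F: state=CLOSED
  event#4 t=10s outcome=S: state=CLOSED
  event#5 t=13s outcome=F: state=CLOSED
  event#6 t=17s outcome=F: state=CLOSED
  event#7 t=20s outcome=F: state=OPEN
  event#8 t=22s outcome=S: state=OPEN
  event#9 t=26s outcome=S: state=CLOSED
  event#10 t=27s outcome=S: state=CLOSED
  event#11 t=28s outcome=F: state=CLOSED
  event#12 t=31s outcome=S: state=CLOSED
  event#13 t=35s outcome=S: state=CLOSED
  event#14 t=37s outcome=S: state=CLOSED
  event#15 t=38s outcome=S: state=CLOSED
  event#16 t=41s outcome=S: state=CLOSED

Answer: CCCCCCOOCCCCCCCC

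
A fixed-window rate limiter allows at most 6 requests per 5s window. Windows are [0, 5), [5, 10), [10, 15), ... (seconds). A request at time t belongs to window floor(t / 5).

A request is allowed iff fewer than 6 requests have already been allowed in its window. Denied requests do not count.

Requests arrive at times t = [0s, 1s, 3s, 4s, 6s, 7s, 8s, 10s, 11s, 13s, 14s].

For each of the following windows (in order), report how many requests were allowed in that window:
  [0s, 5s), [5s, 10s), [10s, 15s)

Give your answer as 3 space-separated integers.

Answer: 4 3 4

Derivation:
Processing requests:
  req#1 t=0s (window 0): ALLOW
  req#2 t=1s (window 0): ALLOW
  req#3 t=3s (window 0): ALLOW
  req#4 t=4s (window 0): ALLOW
  req#5 t=6s (window 1): ALLOW
  req#6 t=7s (window 1): ALLOW
  req#7 t=8s (window 1): ALLOW
  req#8 t=10s (window 2): ALLOW
  req#9 t=11s (window 2): ALLOW
  req#10 t=13s (window 2): ALLOW
  req#11 t=14s (window 2): ALLOW

Allowed counts by window: 4 3 4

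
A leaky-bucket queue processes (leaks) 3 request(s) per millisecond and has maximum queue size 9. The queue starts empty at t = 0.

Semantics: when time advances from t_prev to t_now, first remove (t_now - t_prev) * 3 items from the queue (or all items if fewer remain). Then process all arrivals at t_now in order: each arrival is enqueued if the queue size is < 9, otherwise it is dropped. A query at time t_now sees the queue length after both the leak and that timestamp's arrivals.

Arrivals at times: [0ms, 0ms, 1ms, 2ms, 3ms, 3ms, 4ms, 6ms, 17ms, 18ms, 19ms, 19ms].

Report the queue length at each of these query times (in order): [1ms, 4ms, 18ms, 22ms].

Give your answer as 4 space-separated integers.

Queue lengths at query times:
  query t=1ms: backlog = 1
  query t=4ms: backlog = 1
  query t=18ms: backlog = 1
  query t=22ms: backlog = 0

Answer: 1 1 1 0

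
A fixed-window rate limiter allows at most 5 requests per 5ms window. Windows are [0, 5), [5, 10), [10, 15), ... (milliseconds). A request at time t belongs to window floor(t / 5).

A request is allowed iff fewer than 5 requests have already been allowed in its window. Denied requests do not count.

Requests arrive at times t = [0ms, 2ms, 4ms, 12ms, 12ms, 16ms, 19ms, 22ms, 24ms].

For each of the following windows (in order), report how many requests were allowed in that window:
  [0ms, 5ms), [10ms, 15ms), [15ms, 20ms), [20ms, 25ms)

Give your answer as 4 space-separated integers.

Answer: 3 2 2 2

Derivation:
Processing requests:
  req#1 t=0ms (window 0): ALLOW
  req#2 t=2ms (window 0): ALLOW
  req#3 t=4ms (window 0): ALLOW
  req#4 t=12ms (window 2): ALLOW
  req#5 t=12ms (window 2): ALLOW
  req#6 t=16ms (window 3): ALLOW
  req#7 t=19ms (window 3): ALLOW
  req#8 t=22ms (window 4): ALLOW
  req#9 t=24ms (window 4): ALLOW

Allowed counts by window: 3 2 2 2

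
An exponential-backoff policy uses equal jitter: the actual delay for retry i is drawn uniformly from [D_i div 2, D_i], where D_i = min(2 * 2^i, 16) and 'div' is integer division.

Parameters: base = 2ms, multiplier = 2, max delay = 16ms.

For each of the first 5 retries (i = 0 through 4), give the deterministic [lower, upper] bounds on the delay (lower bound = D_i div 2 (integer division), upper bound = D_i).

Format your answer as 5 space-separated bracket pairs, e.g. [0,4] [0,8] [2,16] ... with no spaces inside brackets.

Computing bounds per retry:
  i=0: D_i=min(2*2^0,16)=2, bounds=[1,2]
  i=1: D_i=min(2*2^1,16)=4, bounds=[2,4]
  i=2: D_i=min(2*2^2,16)=8, bounds=[4,8]
  i=3: D_i=min(2*2^3,16)=16, bounds=[8,16]
  i=4: D_i=min(2*2^4,16)=16, bounds=[8,16]

Answer: [1,2] [2,4] [4,8] [8,16] [8,16]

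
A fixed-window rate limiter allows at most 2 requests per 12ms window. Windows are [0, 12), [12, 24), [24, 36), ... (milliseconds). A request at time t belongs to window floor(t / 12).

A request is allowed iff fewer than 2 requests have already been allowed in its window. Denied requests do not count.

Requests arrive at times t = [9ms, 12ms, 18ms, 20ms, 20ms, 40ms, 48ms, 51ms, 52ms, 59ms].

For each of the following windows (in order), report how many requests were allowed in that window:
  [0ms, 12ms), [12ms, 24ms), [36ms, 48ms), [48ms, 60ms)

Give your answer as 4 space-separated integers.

Answer: 1 2 1 2

Derivation:
Processing requests:
  req#1 t=9ms (window 0): ALLOW
  req#2 t=12ms (window 1): ALLOW
  req#3 t=18ms (window 1): ALLOW
  req#4 t=20ms (window 1): DENY
  req#5 t=20ms (window 1): DENY
  req#6 t=40ms (window 3): ALLOW
  req#7 t=48ms (window 4): ALLOW
  req#8 t=51ms (window 4): ALLOW
  req#9 t=52ms (window 4): DENY
  req#10 t=59ms (window 4): DENY

Allowed counts by window: 1 2 1 2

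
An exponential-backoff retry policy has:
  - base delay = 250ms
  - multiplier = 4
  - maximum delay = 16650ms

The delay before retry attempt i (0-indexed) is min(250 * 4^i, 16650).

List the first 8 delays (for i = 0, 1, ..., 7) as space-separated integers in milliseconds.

Answer: 250 1000 4000 16000 16650 16650 16650 16650

Derivation:
Computing each delay:
  i=0: min(250*4^0, 16650) = 250
  i=1: min(250*4^1, 16650) = 1000
  i=2: min(250*4^2, 16650) = 4000
  i=3: min(250*4^3, 16650) = 16000
  i=4: min(250*4^4, 16650) = 16650
  i=5: min(250*4^5, 16650) = 16650
  i=6: min(250*4^6, 16650) = 16650
  i=7: min(250*4^7, 16650) = 16650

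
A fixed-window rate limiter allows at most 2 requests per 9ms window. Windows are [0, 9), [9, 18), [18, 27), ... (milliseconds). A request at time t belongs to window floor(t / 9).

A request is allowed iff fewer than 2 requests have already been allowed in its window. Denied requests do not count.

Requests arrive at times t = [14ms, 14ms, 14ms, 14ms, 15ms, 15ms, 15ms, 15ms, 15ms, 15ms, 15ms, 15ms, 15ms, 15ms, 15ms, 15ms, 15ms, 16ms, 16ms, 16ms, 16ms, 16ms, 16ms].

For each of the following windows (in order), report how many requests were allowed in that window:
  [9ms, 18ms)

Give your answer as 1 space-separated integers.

Answer: 2

Derivation:
Processing requests:
  req#1 t=14ms (window 1): ALLOW
  req#2 t=14ms (window 1): ALLOW
  req#3 t=14ms (window 1): DENY
  req#4 t=14ms (window 1): DENY
  req#5 t=15ms (window 1): DENY
  req#6 t=15ms (window 1): DENY
  req#7 t=15ms (window 1): DENY
  req#8 t=15ms (window 1): DENY
  req#9 t=15ms (window 1): DENY
  req#10 t=15ms (window 1): DENY
  req#11 t=15ms (window 1): DENY
  req#12 t=15ms (window 1): DENY
  req#13 t=15ms (window 1): DENY
  req#14 t=15ms (window 1): DENY
  req#15 t=15ms (window 1): DENY
  req#16 t=15ms (window 1): DENY
  req#17 t=15ms (window 1): DENY
  req#18 t=16ms (window 1): DENY
  req#19 t=16ms (window 1): DENY
  req#20 t=16ms (window 1): DENY
  req#21 t=16ms (window 1): DENY
  req#22 t=16ms (window 1): DENY
  req#23 t=16ms (window 1): DENY

Allowed counts by window: 2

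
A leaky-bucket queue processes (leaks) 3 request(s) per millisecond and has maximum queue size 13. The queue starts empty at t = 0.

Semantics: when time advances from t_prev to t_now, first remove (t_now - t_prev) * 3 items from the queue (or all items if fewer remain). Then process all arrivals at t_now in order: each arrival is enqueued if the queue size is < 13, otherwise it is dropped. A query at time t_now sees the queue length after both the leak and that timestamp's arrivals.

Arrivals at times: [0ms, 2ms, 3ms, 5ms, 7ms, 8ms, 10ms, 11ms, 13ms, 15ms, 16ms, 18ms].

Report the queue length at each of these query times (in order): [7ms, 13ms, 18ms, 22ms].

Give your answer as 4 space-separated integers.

Queue lengths at query times:
  query t=7ms: backlog = 1
  query t=13ms: backlog = 1
  query t=18ms: backlog = 1
  query t=22ms: backlog = 0

Answer: 1 1 1 0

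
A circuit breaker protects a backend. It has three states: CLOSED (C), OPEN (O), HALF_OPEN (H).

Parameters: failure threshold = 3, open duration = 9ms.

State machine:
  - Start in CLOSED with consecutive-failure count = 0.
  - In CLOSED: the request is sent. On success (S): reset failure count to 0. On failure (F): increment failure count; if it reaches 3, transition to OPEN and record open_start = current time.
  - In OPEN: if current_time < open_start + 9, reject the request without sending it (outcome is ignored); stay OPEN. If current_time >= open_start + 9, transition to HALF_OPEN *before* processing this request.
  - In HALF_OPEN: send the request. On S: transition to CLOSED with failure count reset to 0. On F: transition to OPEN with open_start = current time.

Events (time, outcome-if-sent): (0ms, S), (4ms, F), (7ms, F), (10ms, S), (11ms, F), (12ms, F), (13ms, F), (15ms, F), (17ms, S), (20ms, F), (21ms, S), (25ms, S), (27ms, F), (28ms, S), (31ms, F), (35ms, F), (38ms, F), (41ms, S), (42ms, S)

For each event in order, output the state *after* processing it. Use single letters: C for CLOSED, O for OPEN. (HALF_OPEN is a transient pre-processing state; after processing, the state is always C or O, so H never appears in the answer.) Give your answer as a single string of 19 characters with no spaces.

Answer: CCCCCCOOOOOCCCCCOOO

Derivation:
State after each event:
  event#1 t=0ms outcome=S: state=CLOSED
  event#2 t=4ms outcome=F: state=CLOSED
  event#3 t=7ms outcome=F: state=CLOSED
  event#4 t=10ms outcome=S: state=CLOSED
  event#5 t=11ms outcome=F: state=CLOSED
  event#6 t=12ms outcome=F: state=CLOSED
  event#7 t=13ms outcome=F: state=OPEN
  event#8 t=15ms outcome=F: state=OPEN
  event#9 t=17ms outcome=S: state=OPEN
  event#10 t=20ms outcome=F: state=OPEN
  event#11 t=21ms outcome=S: state=OPEN
  event#12 t=25ms outcome=S: state=CLOSED
  event#13 t=27ms outcome=F: state=CLOSED
  event#14 t=28ms outcome=S: state=CLOSED
  event#15 t=31ms outcome=F: state=CLOSED
  event#16 t=35ms outcome=F: state=CLOSED
  event#17 t=38ms outcome=F: state=OPEN
  event#18 t=41ms outcome=S: state=OPEN
  event#19 t=42ms outcome=S: state=OPEN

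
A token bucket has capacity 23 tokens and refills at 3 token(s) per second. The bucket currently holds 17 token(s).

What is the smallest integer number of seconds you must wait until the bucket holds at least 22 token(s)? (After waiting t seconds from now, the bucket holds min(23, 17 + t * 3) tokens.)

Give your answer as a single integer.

Answer: 2

Derivation:
Need 17 + t * 3 >= 22, so t >= 5/3.
Smallest integer t = ceil(5/3) = 2.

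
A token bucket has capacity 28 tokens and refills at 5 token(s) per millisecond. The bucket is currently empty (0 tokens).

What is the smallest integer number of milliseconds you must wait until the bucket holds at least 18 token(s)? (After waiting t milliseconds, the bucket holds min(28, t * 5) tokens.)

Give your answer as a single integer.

Need t * 5 >= 18, so t >= 18/5.
Smallest integer t = ceil(18/5) = 4.

Answer: 4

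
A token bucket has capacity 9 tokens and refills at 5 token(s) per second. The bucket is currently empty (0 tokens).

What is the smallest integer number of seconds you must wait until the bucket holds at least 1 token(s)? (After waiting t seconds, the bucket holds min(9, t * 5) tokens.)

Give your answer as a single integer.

Need t * 5 >= 1, so t >= 1/5.
Smallest integer t = ceil(1/5) = 1.

Answer: 1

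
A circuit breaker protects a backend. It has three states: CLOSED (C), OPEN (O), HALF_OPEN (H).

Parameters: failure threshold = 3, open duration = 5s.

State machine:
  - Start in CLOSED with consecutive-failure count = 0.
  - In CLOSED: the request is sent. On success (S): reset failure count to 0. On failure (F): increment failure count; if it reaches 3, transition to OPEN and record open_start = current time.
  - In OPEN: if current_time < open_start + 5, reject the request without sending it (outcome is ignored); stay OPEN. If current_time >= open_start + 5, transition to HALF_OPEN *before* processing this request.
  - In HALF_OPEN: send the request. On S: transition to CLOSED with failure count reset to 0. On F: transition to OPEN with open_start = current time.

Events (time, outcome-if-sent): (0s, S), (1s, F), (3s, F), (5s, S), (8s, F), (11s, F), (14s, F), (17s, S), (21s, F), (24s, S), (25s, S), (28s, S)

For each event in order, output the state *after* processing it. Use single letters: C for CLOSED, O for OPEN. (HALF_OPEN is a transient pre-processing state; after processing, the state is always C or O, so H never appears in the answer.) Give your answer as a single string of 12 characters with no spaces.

State after each event:
  event#1 t=0s outcome=S: state=CLOSED
  event#2 t=1s outcome=F: state=CLOSED
  event#3 t=3s outcome=F: state=CLOSED
  event#4 t=5s outcome=S: state=CLOSED
  event#5 t=8s outcome=F: state=CLOSED
  event#6 t=11s outcome=F: state=CLOSED
  event#7 t=14s outcome=F: state=OPEN
  event#8 t=17s outcome=S: state=OPEN
  event#9 t=21s outcome=F: state=OPEN
  event#10 t=24s outcome=S: state=OPEN
  event#11 t=25s outcome=S: state=OPEN
  event#12 t=28s outcome=S: state=CLOSED

Answer: CCCCCCOOOOOC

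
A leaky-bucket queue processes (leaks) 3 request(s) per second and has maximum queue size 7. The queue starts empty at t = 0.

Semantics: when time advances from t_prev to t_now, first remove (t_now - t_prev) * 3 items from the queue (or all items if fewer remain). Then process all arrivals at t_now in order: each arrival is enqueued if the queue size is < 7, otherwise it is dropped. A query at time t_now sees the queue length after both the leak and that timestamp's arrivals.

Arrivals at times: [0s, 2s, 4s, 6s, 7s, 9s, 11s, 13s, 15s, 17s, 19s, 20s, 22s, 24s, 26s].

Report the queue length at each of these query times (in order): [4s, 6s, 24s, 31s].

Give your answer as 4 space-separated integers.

Queue lengths at query times:
  query t=4s: backlog = 1
  query t=6s: backlog = 1
  query t=24s: backlog = 1
  query t=31s: backlog = 0

Answer: 1 1 1 0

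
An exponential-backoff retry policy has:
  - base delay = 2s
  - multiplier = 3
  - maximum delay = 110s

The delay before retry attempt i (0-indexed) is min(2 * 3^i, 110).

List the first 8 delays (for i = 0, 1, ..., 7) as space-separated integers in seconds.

Computing each delay:
  i=0: min(2*3^0, 110) = 2
  i=1: min(2*3^1, 110) = 6
  i=2: min(2*3^2, 110) = 18
  i=3: min(2*3^3, 110) = 54
  i=4: min(2*3^4, 110) = 110
  i=5: min(2*3^5, 110) = 110
  i=6: min(2*3^6, 110) = 110
  i=7: min(2*3^7, 110) = 110

Answer: 2 6 18 54 110 110 110 110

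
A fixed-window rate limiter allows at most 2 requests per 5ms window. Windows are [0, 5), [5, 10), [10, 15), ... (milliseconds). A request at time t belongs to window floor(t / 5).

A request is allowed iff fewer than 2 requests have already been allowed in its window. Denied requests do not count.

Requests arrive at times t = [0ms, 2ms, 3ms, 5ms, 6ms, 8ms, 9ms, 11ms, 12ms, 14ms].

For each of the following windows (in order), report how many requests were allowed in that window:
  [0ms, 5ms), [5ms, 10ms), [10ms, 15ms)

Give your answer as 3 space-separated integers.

Answer: 2 2 2

Derivation:
Processing requests:
  req#1 t=0ms (window 0): ALLOW
  req#2 t=2ms (window 0): ALLOW
  req#3 t=3ms (window 0): DENY
  req#4 t=5ms (window 1): ALLOW
  req#5 t=6ms (window 1): ALLOW
  req#6 t=8ms (window 1): DENY
  req#7 t=9ms (window 1): DENY
  req#8 t=11ms (window 2): ALLOW
  req#9 t=12ms (window 2): ALLOW
  req#10 t=14ms (window 2): DENY

Allowed counts by window: 2 2 2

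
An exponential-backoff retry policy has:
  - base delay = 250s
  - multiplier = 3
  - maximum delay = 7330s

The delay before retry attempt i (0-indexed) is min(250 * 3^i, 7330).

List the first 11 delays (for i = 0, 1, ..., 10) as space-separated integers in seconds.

Computing each delay:
  i=0: min(250*3^0, 7330) = 250
  i=1: min(250*3^1, 7330) = 750
  i=2: min(250*3^2, 7330) = 2250
  i=3: min(250*3^3, 7330) = 6750
  i=4: min(250*3^4, 7330) = 7330
  i=5: min(250*3^5, 7330) = 7330
  i=6: min(250*3^6, 7330) = 7330
  i=7: min(250*3^7, 7330) = 7330
  i=8: min(250*3^8, 7330) = 7330
  i=9: min(250*3^9, 7330) = 7330
  i=10: min(250*3^10, 7330) = 7330

Answer: 250 750 2250 6750 7330 7330 7330 7330 7330 7330 7330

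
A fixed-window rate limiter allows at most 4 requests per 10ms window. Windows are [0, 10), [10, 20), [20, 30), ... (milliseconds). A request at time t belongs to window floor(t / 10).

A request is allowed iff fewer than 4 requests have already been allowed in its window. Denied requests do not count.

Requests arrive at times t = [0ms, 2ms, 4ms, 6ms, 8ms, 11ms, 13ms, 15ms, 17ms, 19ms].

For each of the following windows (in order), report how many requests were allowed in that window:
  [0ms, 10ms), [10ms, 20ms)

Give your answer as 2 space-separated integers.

Answer: 4 4

Derivation:
Processing requests:
  req#1 t=0ms (window 0): ALLOW
  req#2 t=2ms (window 0): ALLOW
  req#3 t=4ms (window 0): ALLOW
  req#4 t=6ms (window 0): ALLOW
  req#5 t=8ms (window 0): DENY
  req#6 t=11ms (window 1): ALLOW
  req#7 t=13ms (window 1): ALLOW
  req#8 t=15ms (window 1): ALLOW
  req#9 t=17ms (window 1): ALLOW
  req#10 t=19ms (window 1): DENY

Allowed counts by window: 4 4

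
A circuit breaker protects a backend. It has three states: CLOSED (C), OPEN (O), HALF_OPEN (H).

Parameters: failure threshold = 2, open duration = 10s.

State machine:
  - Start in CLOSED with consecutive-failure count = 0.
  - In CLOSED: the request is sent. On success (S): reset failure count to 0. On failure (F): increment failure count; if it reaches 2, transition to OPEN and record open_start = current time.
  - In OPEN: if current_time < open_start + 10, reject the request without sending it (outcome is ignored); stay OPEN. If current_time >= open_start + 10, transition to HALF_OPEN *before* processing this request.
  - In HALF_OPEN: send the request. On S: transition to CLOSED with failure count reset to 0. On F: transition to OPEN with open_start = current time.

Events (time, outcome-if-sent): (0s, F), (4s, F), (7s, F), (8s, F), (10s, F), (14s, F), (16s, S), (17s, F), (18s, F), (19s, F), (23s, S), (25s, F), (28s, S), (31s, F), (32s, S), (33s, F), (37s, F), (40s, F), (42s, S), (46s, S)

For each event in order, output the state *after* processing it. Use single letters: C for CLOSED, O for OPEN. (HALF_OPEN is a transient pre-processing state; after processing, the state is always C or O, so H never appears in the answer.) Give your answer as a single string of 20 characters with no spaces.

State after each event:
  event#1 t=0s outcome=F: state=CLOSED
  event#2 t=4s outcome=F: state=OPEN
  event#3 t=7s outcome=F: state=OPEN
  event#4 t=8s outcome=F: state=OPEN
  event#5 t=10s outcome=F: state=OPEN
  event#6 t=14s outcome=F: state=OPEN
  event#7 t=16s outcome=S: state=OPEN
  event#8 t=17s outcome=F: state=OPEN
  event#9 t=18s outcome=F: state=OPEN
  event#10 t=19s outcome=F: state=OPEN
  event#11 t=23s outcome=S: state=OPEN
  event#12 t=25s outcome=F: state=OPEN
  event#13 t=28s outcome=S: state=OPEN
  event#14 t=31s outcome=F: state=OPEN
  event#15 t=32s outcome=S: state=OPEN
  event#16 t=33s outcome=F: state=OPEN
  event#17 t=37s outcome=F: state=OPEN
  event#18 t=40s outcome=F: state=OPEN
  event#19 t=42s outcome=S: state=OPEN
  event#20 t=46s outcome=S: state=OPEN

Answer: COOOOOOOOOOOOOOOOOOO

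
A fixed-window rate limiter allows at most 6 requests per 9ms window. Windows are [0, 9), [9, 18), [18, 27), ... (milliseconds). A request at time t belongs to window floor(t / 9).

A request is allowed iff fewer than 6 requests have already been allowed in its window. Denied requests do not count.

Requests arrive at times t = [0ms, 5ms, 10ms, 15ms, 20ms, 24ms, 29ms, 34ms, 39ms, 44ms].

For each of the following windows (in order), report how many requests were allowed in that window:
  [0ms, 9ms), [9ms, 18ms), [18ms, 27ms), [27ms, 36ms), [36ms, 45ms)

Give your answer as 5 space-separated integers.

Answer: 2 2 2 2 2

Derivation:
Processing requests:
  req#1 t=0ms (window 0): ALLOW
  req#2 t=5ms (window 0): ALLOW
  req#3 t=10ms (window 1): ALLOW
  req#4 t=15ms (window 1): ALLOW
  req#5 t=20ms (window 2): ALLOW
  req#6 t=24ms (window 2): ALLOW
  req#7 t=29ms (window 3): ALLOW
  req#8 t=34ms (window 3): ALLOW
  req#9 t=39ms (window 4): ALLOW
  req#10 t=44ms (window 4): ALLOW

Allowed counts by window: 2 2 2 2 2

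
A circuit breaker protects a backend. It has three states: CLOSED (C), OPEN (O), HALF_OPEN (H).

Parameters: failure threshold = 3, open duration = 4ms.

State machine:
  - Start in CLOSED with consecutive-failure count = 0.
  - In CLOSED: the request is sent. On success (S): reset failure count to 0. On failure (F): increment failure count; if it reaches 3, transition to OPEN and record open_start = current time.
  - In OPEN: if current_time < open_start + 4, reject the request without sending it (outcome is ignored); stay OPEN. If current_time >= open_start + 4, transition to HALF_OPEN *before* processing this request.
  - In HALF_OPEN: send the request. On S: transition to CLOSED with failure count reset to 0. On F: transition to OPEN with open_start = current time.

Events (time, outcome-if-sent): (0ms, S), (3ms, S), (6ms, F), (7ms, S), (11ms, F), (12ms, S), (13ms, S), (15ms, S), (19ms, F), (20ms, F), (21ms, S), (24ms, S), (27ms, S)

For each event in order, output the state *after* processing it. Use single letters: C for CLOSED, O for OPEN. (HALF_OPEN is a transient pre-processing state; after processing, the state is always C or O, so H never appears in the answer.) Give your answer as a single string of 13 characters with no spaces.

Answer: CCCCCCCCCCCCC

Derivation:
State after each event:
  event#1 t=0ms outcome=S: state=CLOSED
  event#2 t=3ms outcome=S: state=CLOSED
  event#3 t=6ms outcome=F: state=CLOSED
  event#4 t=7ms outcome=S: state=CLOSED
  event#5 t=11ms outcome=F: state=CLOSED
  event#6 t=12ms outcome=S: state=CLOSED
  event#7 t=13ms outcome=S: state=CLOSED
  event#8 t=15ms outcome=S: state=CLOSED
  event#9 t=19ms outcome=F: state=CLOSED
  event#10 t=20ms outcome=F: state=CLOSED
  event#11 t=21ms outcome=S: state=CLOSED
  event#12 t=24ms outcome=S: state=CLOSED
  event#13 t=27ms outcome=S: state=CLOSED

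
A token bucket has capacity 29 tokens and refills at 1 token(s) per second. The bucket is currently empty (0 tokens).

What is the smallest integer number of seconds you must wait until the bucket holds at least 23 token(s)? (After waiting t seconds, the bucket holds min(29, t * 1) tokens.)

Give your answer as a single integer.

Need t * 1 >= 23, so t >= 23/1.
Smallest integer t = ceil(23/1) = 23.

Answer: 23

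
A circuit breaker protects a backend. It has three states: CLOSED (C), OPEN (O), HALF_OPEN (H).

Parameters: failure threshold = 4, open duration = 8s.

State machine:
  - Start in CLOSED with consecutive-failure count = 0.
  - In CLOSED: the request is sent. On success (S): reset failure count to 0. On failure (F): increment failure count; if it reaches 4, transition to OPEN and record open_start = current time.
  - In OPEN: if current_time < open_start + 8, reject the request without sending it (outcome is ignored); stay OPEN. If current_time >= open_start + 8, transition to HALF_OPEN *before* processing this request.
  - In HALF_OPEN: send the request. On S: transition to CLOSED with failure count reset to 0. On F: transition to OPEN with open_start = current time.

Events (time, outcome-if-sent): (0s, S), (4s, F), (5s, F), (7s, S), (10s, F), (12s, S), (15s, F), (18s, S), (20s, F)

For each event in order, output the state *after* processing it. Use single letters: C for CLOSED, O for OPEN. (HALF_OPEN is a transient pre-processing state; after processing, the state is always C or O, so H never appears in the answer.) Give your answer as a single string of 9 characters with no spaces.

Answer: CCCCCCCCC

Derivation:
State after each event:
  event#1 t=0s outcome=S: state=CLOSED
  event#2 t=4s outcome=F: state=CLOSED
  event#3 t=5s outcome=F: state=CLOSED
  event#4 t=7s outcome=S: state=CLOSED
  event#5 t=10s outcome=F: state=CLOSED
  event#6 t=12s outcome=S: state=CLOSED
  event#7 t=15s outcome=F: state=CLOSED
  event#8 t=18s outcome=S: state=CLOSED
  event#9 t=20s outcome=F: state=CLOSED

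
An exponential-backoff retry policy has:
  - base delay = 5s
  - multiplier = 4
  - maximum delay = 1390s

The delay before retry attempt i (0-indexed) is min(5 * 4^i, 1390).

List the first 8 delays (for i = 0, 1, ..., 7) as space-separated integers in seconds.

Answer: 5 20 80 320 1280 1390 1390 1390

Derivation:
Computing each delay:
  i=0: min(5*4^0, 1390) = 5
  i=1: min(5*4^1, 1390) = 20
  i=2: min(5*4^2, 1390) = 80
  i=3: min(5*4^3, 1390) = 320
  i=4: min(5*4^4, 1390) = 1280
  i=5: min(5*4^5, 1390) = 1390
  i=6: min(5*4^6, 1390) = 1390
  i=7: min(5*4^7, 1390) = 1390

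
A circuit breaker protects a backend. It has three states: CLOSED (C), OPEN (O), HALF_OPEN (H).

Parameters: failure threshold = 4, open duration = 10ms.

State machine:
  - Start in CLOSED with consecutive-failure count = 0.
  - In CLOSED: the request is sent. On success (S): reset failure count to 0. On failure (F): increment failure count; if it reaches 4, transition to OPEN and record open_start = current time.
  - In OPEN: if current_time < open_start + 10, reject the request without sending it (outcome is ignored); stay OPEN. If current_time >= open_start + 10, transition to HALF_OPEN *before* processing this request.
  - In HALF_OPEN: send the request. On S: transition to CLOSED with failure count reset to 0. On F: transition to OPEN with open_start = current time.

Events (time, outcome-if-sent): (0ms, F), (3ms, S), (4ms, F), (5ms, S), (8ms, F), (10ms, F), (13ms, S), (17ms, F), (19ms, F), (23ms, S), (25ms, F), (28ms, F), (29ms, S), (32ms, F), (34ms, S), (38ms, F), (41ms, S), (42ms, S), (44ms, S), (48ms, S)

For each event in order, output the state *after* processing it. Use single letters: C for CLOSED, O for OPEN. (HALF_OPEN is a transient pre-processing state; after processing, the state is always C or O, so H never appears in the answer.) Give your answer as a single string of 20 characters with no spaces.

Answer: CCCCCCCCCCCCCCCCCCCC

Derivation:
State after each event:
  event#1 t=0ms outcome=F: state=CLOSED
  event#2 t=3ms outcome=S: state=CLOSED
  event#3 t=4ms outcome=F: state=CLOSED
  event#4 t=5ms outcome=S: state=CLOSED
  event#5 t=8ms outcome=F: state=CLOSED
  event#6 t=10ms outcome=F: state=CLOSED
  event#7 t=13ms outcome=S: state=CLOSED
  event#8 t=17ms outcome=F: state=CLOSED
  event#9 t=19ms outcome=F: state=CLOSED
  event#10 t=23ms outcome=S: state=CLOSED
  event#11 t=25ms outcome=F: state=CLOSED
  event#12 t=28ms outcome=F: state=CLOSED
  event#13 t=29ms outcome=S: state=CLOSED
  event#14 t=32ms outcome=F: state=CLOSED
  event#15 t=34ms outcome=S: state=CLOSED
  event#16 t=38ms outcome=F: state=CLOSED
  event#17 t=41ms outcome=S: state=CLOSED
  event#18 t=42ms outcome=S: state=CLOSED
  event#19 t=44ms outcome=S: state=CLOSED
  event#20 t=48ms outcome=S: state=CLOSED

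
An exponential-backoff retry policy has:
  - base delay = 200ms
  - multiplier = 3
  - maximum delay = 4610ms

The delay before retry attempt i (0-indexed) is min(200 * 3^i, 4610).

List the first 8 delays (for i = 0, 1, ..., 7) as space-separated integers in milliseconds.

Answer: 200 600 1800 4610 4610 4610 4610 4610

Derivation:
Computing each delay:
  i=0: min(200*3^0, 4610) = 200
  i=1: min(200*3^1, 4610) = 600
  i=2: min(200*3^2, 4610) = 1800
  i=3: min(200*3^3, 4610) = 4610
  i=4: min(200*3^4, 4610) = 4610
  i=5: min(200*3^5, 4610) = 4610
  i=6: min(200*3^6, 4610) = 4610
  i=7: min(200*3^7, 4610) = 4610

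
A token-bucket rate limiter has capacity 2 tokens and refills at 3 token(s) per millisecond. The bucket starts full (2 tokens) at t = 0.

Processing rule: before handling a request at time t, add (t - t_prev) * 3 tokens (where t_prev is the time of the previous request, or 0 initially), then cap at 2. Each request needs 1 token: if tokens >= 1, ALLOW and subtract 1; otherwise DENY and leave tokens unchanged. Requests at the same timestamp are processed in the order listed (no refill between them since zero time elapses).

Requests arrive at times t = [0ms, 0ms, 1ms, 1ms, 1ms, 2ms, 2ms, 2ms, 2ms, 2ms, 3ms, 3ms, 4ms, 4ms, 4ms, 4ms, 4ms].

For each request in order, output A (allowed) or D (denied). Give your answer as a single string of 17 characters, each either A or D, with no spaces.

Simulating step by step:
  req#1 t=0ms: ALLOW
  req#2 t=0ms: ALLOW
  req#3 t=1ms: ALLOW
  req#4 t=1ms: ALLOW
  req#5 t=1ms: DENY
  req#6 t=2ms: ALLOW
  req#7 t=2ms: ALLOW
  req#8 t=2ms: DENY
  req#9 t=2ms: DENY
  req#10 t=2ms: DENY
  req#11 t=3ms: ALLOW
  req#12 t=3ms: ALLOW
  req#13 t=4ms: ALLOW
  req#14 t=4ms: ALLOW
  req#15 t=4ms: DENY
  req#16 t=4ms: DENY
  req#17 t=4ms: DENY

Answer: AAAADAADDDAAAADDD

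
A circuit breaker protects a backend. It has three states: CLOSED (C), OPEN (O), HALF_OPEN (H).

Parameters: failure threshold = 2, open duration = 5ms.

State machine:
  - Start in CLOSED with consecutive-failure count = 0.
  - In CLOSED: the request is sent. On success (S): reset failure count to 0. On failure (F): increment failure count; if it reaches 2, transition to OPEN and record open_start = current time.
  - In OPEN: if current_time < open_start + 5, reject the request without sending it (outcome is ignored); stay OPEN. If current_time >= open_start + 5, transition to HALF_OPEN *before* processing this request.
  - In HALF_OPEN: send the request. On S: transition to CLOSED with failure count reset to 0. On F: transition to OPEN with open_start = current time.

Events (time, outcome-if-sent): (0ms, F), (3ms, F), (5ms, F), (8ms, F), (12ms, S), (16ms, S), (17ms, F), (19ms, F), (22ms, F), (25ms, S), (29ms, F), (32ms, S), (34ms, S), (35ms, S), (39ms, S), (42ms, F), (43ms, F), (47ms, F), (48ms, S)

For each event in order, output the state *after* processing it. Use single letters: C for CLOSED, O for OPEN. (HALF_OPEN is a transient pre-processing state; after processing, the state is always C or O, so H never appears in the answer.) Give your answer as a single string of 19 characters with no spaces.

Answer: COOOOCCOOCCCCCCCOOC

Derivation:
State after each event:
  event#1 t=0ms outcome=F: state=CLOSED
  event#2 t=3ms outcome=F: state=OPEN
  event#3 t=5ms outcome=F: state=OPEN
  event#4 t=8ms outcome=F: state=OPEN
  event#5 t=12ms outcome=S: state=OPEN
  event#6 t=16ms outcome=S: state=CLOSED
  event#7 t=17ms outcome=F: state=CLOSED
  event#8 t=19ms outcome=F: state=OPEN
  event#9 t=22ms outcome=F: state=OPEN
  event#10 t=25ms outcome=S: state=CLOSED
  event#11 t=29ms outcome=F: state=CLOSED
  event#12 t=32ms outcome=S: state=CLOSED
  event#13 t=34ms outcome=S: state=CLOSED
  event#14 t=35ms outcome=S: state=CLOSED
  event#15 t=39ms outcome=S: state=CLOSED
  event#16 t=42ms outcome=F: state=CLOSED
  event#17 t=43ms outcome=F: state=OPEN
  event#18 t=47ms outcome=F: state=OPEN
  event#19 t=48ms outcome=S: state=CLOSED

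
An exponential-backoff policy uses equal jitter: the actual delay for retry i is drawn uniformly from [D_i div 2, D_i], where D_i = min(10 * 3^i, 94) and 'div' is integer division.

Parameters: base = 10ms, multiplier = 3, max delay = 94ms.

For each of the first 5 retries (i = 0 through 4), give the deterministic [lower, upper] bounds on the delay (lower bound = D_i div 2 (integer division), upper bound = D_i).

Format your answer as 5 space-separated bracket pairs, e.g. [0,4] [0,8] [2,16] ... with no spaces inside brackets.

Computing bounds per retry:
  i=0: D_i=min(10*3^0,94)=10, bounds=[5,10]
  i=1: D_i=min(10*3^1,94)=30, bounds=[15,30]
  i=2: D_i=min(10*3^2,94)=90, bounds=[45,90]
  i=3: D_i=min(10*3^3,94)=94, bounds=[47,94]
  i=4: D_i=min(10*3^4,94)=94, bounds=[47,94]

Answer: [5,10] [15,30] [45,90] [47,94] [47,94]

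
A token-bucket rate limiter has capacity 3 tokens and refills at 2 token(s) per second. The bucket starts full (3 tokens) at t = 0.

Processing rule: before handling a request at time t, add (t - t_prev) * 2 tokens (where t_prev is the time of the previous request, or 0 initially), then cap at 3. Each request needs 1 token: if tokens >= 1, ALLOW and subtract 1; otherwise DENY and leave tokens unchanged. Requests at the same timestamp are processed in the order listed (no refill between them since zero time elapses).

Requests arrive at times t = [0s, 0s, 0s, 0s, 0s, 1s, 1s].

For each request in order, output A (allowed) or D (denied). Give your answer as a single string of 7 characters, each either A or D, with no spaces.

Simulating step by step:
  req#1 t=0s: ALLOW
  req#2 t=0s: ALLOW
  req#3 t=0s: ALLOW
  req#4 t=0s: DENY
  req#5 t=0s: DENY
  req#6 t=1s: ALLOW
  req#7 t=1s: ALLOW

Answer: AAADDAA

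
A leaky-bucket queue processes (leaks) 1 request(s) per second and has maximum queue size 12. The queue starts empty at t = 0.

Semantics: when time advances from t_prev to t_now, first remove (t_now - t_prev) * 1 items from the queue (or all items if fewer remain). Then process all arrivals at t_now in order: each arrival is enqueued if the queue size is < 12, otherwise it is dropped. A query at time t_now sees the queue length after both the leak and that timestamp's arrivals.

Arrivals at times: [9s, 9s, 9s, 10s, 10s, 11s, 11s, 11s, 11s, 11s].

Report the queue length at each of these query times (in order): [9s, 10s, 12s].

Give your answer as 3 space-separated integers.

Answer: 3 4 7

Derivation:
Queue lengths at query times:
  query t=9s: backlog = 3
  query t=10s: backlog = 4
  query t=12s: backlog = 7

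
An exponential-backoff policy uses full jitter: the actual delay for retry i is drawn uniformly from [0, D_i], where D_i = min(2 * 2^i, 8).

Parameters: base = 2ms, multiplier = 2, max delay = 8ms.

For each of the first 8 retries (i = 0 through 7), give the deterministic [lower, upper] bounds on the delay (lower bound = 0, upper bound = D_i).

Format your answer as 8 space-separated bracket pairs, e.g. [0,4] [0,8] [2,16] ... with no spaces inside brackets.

Answer: [0,2] [0,4] [0,8] [0,8] [0,8] [0,8] [0,8] [0,8]

Derivation:
Computing bounds per retry:
  i=0: D_i=min(2*2^0,8)=2, bounds=[0,2]
  i=1: D_i=min(2*2^1,8)=4, bounds=[0,4]
  i=2: D_i=min(2*2^2,8)=8, bounds=[0,8]
  i=3: D_i=min(2*2^3,8)=8, bounds=[0,8]
  i=4: D_i=min(2*2^4,8)=8, bounds=[0,8]
  i=5: D_i=min(2*2^5,8)=8, bounds=[0,8]
  i=6: D_i=min(2*2^6,8)=8, bounds=[0,8]
  i=7: D_i=min(2*2^7,8)=8, bounds=[0,8]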